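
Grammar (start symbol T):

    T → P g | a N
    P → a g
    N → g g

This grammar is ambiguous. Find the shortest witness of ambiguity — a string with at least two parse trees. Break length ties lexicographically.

length 3: a g g has 2 parse trees

Two derivations of a g g:
  T ⇒ P g ⇒ a g g
  T ⇒ a N ⇒ a g g

a g g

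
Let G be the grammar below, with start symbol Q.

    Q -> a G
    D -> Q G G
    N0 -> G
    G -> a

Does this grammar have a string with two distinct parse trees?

Unambiguous

(N0, D are unreachable from Q, so their rules don't affect L(Q).) Each reachable nonterminal has at most one production per leading terminal, and all productions are right-linear; the derivation is determined token-by-token.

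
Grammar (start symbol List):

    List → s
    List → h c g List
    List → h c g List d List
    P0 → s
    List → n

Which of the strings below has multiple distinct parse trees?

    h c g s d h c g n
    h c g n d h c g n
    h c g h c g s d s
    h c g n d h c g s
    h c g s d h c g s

h c g s d h c g n: 1 tree
h c g n d h c g n: 1 tree
h c g h c g s d s: 2 trees
h c g n d h c g s: 1 tree
h c g s d h c g s: 1 tree

h c g h c g s d s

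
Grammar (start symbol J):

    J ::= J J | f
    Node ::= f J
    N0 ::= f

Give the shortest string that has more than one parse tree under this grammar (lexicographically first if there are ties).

length 1: no string has ≥2 trees
length 2: no string has ≥2 trees
length 3: f f f has 2 parse trees

Two derivations of f f f:
  J ⇒ J J ⇒ J J J ⇒ f J J ⇒ f f J ⇒ f f f
  J ⇒ J J ⇒ f J ⇒ f J J ⇒ f f J ⇒ f f f

f f f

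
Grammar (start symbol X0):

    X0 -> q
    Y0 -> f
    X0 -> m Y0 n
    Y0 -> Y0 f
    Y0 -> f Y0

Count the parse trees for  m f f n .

Parse trees for m f f n:
  [X0 m [Y0 [Y0 f] f] n]
  [X0 m [Y0 f [Y0 f]] n]

2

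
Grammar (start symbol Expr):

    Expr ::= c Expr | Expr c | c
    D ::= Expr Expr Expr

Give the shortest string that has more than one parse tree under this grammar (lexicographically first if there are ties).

length 1: no string has ≥2 trees
length 2: c c has 2 parse trees

Two derivations of c c:
  Expr ⇒ c Expr ⇒ c c
  Expr ⇒ Expr c ⇒ c c

c c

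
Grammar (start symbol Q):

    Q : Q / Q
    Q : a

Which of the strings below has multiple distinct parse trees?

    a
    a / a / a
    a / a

a: 1 tree
a / a / a: 2 trees
a / a: 1 tree

a / a / a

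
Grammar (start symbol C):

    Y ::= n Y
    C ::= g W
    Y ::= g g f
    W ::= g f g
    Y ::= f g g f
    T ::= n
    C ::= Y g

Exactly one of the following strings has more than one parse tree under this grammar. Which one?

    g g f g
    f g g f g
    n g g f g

g g f g: 2 trees
f g g f g: 1 tree
n g g f g: 1 tree

g g f g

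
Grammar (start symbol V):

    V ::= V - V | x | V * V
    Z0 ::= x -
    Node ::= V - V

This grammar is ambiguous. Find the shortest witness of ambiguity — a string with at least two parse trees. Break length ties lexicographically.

x * x * x

length 1: no string has ≥2 trees
length 3: no string has ≥2 trees
length 5: x * x * x has 2 parse trees

Two derivations of x * x * x:
  V ⇒ V * V ⇒ x * V ⇒ x * V * V ⇒ x * x * V ⇒ x * x * x
  V ⇒ V * V ⇒ V * V * V ⇒ x * V * V ⇒ x * x * V ⇒ x * x * x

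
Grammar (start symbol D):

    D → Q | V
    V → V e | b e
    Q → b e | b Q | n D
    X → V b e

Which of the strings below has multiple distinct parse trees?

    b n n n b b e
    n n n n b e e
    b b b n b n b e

b n n n b b e: 1 tree
n n n n b e e: 1 tree
b b b n b n b e: 2 trees

b b b n b n b e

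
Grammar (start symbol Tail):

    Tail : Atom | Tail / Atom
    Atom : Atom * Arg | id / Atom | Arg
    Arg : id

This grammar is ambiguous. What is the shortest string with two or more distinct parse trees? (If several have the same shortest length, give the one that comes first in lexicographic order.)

length 1: no string has ≥2 trees
length 3: id / id has 2 parse trees

Two derivations of id / id:
  Tail ⇒ Atom ⇒ id / Atom ⇒ id / Arg ⇒ id / id
  Tail ⇒ Tail / Atom ⇒ Atom / Atom ⇒ Arg / Atom ⇒ id / Atom ⇒ id / Arg ⇒ id / id

id / id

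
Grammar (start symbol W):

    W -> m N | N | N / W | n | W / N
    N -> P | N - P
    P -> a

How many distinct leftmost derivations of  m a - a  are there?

Parse trees for m a - a:
  [W m [N [N [P a]] - [P a]]]

1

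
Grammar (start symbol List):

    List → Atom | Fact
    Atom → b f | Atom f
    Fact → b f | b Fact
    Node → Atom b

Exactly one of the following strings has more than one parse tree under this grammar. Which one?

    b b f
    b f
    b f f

b f

b b f: 1 tree
b f: 2 trees
b f f: 1 tree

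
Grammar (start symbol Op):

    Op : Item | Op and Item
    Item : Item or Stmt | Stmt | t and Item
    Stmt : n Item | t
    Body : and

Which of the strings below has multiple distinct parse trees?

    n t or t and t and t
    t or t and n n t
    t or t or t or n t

n t or t and t and t

n t or t and t and t: 4 trees
t or t and n n t: 1 tree
t or t or t or n t: 1 tree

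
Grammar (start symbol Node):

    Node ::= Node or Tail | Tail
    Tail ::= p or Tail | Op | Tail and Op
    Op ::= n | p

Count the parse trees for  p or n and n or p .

3

Parse trees for p or n and n or p:
  [Node [Node [Node [Tail [Op p]]] or [Tail [Tail [Op n]] and [Op n]]] or [Tail [Op p]]]
  [Node [Node [Tail p or [Tail [Tail [Op n]] and [Op n]]]] or [Tail [Op p]]]
  [Node [Node [Tail [Tail p or [Tail [Op n]]] and [Op n]]] or [Tail [Op p]]]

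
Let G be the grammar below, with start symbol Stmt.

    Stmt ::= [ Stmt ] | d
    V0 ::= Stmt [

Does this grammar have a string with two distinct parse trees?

Unambiguous

(V0 is unreachable from Stmt, so its rules don't affect L(Stmt).) L(Stmt) is { openⁿ atom closeⁿ : n ≥ 0 }. The bracket depth fixes n, and the derivation is forced at every step.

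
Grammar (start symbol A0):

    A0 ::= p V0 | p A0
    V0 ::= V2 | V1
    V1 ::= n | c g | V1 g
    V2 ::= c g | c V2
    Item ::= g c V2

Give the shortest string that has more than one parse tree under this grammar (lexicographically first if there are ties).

p c g

length 2: no string has ≥2 trees
length 3: p c g has 2 parse trees

Two derivations of p c g:
  A0 ⇒ p V0 ⇒ p V2 ⇒ p c g
  A0 ⇒ p V0 ⇒ p V1 ⇒ p c g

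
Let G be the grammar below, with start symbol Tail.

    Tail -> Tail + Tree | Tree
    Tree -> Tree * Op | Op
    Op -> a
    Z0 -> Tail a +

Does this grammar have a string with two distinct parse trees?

(Z0 is unreachable from Tail, so its rules don't affect L(Tail).) The grammar is stratified — Tail handles '+' (left-recursive), Tree handles '*', Op atoms. Each operator has a fixed associativity and precedence level, so every string has one parse.

Unambiguous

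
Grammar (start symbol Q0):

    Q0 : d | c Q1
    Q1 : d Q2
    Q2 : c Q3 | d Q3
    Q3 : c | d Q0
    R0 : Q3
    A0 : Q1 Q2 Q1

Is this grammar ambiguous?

Only Q0, Q1, Q2, Q3 are reachable from Q0; ignoring the rest: The reachable rules are right-linear with at most one rule per (nonterminal, next-terminal) pair. Each input token forces the next rule, so parsing is deterministic.

Unambiguous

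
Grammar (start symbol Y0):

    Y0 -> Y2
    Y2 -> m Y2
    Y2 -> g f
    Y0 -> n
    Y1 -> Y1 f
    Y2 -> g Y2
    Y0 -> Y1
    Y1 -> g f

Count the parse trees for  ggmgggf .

Parse trees for ggmgggf:
  [Y0 [Y2 g [Y2 g [Y2 m [Y2 g [Y2 g [Y2 g f]]]]]]]

1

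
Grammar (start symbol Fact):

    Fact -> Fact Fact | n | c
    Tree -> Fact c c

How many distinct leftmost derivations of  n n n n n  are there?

Parse trees for n n n n n (showing first 6 of 14):
  [Fact [Fact n] [Fact [Fact n] [Fact [Fact n] [Fact [Fact n] [Fact n]]]]]
  [Fact [Fact n] [Fact [Fact n] [Fact [Fact [Fact n] [Fact n]] [Fact n]]]]
  [Fact [Fact n] [Fact [Fact [Fact n] [Fact n]] [Fact [Fact n] [Fact n]]]]
  [Fact [Fact n] [Fact [Fact [Fact n] [Fact [Fact n] [Fact n]]] [Fact n]]]
  [Fact [Fact n] [Fact [Fact [Fact [Fact n] [Fact n]] [Fact n]] [Fact n]]]
  [Fact [Fact [Fact n] [Fact n]] [Fact [Fact n] [Fact [Fact n] [Fact n]]]]

14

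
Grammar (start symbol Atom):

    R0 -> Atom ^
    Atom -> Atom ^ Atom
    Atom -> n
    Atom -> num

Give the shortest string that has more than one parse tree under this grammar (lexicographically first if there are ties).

length 1: no string has ≥2 trees
length 3: no string has ≥2 trees
length 5: n ^ n ^ n has 2 parse trees

Two derivations of n ^ n ^ n:
  Atom ⇒ Atom ^ Atom ⇒ Atom ^ Atom ^ Atom ⇒ n ^ Atom ^ Atom ⇒ n ^ n ^ Atom ⇒ n ^ n ^ n
  Atom ⇒ Atom ^ Atom ⇒ n ^ Atom ⇒ n ^ Atom ^ Atom ⇒ n ^ n ^ Atom ⇒ n ^ n ^ n

n ^ n ^ n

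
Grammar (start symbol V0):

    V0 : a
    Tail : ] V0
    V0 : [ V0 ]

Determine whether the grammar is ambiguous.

(Tail is unreachable from V0, so its rules don't affect L(V0).) Each string is a nest of matched brackets around a single atom. An opening bracket forces the recursive rule; an atom forces the base rule.

Unambiguous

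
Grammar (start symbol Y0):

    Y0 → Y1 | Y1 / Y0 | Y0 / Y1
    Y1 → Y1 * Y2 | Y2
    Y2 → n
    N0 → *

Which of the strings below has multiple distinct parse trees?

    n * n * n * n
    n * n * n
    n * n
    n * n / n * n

n * n * n * n: 1 tree
n * n * n: 1 tree
n * n: 1 tree
n * n / n * n: 2 trees

n * n / n * n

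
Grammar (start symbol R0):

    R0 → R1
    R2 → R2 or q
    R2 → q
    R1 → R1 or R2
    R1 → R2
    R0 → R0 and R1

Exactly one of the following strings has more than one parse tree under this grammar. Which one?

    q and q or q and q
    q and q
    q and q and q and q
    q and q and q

q and q or q and q

q and q or q and q: 2 trees
q and q: 1 tree
q and q and q and q: 1 tree
q and q and q: 1 tree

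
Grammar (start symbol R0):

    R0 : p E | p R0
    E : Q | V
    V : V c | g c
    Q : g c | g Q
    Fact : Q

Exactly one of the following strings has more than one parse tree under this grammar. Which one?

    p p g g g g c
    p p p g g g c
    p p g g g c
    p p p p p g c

p p g g g g c: 1 tree
p p p g g g c: 1 tree
p p g g g c: 1 tree
p p p p p g c: 2 trees

p p p p p g c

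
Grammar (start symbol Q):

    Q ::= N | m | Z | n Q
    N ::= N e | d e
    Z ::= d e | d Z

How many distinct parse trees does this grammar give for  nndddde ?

Parse trees for nndddde:
  [Q n [Q n [Q [Z d [Z d [Z d [Z d e]]]]]]]

1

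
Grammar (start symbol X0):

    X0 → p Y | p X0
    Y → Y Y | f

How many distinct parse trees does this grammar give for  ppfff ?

2

Parse trees for ppfff:
  [X0 p [X0 p [Y [Y f] [Y [Y f] [Y f]]]]]
  [X0 p [X0 p [Y [Y [Y f] [Y f]] [Y f]]]]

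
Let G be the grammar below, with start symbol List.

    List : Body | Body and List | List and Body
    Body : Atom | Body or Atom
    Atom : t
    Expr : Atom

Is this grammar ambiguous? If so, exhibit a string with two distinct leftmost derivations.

Ambiguous

Witness: t and t

Derivation 1: List ⇒ Body and List ⇒ Atom and List ⇒ t and List ⇒ t and Body ⇒ t and Atom ⇒ t and t
Derivation 2: List ⇒ List and Body ⇒ Body and Body ⇒ Atom and Body ⇒ t and Body ⇒ t and Atom ⇒ t and t

Two distinct leftmost derivations for the same string.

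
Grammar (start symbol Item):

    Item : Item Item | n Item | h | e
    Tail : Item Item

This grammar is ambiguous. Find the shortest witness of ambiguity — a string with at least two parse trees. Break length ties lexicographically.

length 1: no string has ≥2 trees
length 2: no string has ≥2 trees
length 3: e e e has 2 parse trees

Two derivations of e e e:
  Item ⇒ Item Item ⇒ Item Item Item ⇒ e Item Item ⇒ e e Item ⇒ e e e
  Item ⇒ Item Item ⇒ e Item ⇒ e Item Item ⇒ e e Item ⇒ e e e

e e e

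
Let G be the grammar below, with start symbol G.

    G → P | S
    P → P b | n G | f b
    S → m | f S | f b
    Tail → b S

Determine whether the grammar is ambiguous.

Witness: f b

Derivation 1: G ⇒ P ⇒ f b
Derivation 2: G ⇒ S ⇒ f b

Two distinct leftmost derivations for the same string.

Ambiguous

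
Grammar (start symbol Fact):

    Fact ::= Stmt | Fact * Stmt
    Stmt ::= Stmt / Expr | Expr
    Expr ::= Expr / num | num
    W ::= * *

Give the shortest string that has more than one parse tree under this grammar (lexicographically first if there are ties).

num / num

length 1: no string has ≥2 trees
length 3: num / num has 2 parse trees

Two derivations of num / num:
  Fact ⇒ Stmt ⇒ Stmt / Expr ⇒ Expr / Expr ⇒ num / Expr ⇒ num / num
  Fact ⇒ Stmt ⇒ Expr ⇒ Expr / num ⇒ num / num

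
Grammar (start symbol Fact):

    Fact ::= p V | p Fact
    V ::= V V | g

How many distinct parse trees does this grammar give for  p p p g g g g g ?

14

Parse trees for p p p g g g g g (showing first 6 of 14):
  [Fact p [Fact p [Fact p [V [V g] [V [V g] [V [V g] [V [V g] [V g]]]]]]]]
  [Fact p [Fact p [Fact p [V [V g] [V [V g] [V [V [V g] [V g]] [V g]]]]]]]
  [Fact p [Fact p [Fact p [V [V g] [V [V [V g] [V g]] [V [V g] [V g]]]]]]]
  [Fact p [Fact p [Fact p [V [V g] [V [V [V g] [V [V g] [V g]]] [V g]]]]]]
  [Fact p [Fact p [Fact p [V [V g] [V [V [V [V g] [V g]] [V g]] [V g]]]]]]
  [Fact p [Fact p [Fact p [V [V [V g] [V g]] [V [V g] [V [V g] [V g]]]]]]]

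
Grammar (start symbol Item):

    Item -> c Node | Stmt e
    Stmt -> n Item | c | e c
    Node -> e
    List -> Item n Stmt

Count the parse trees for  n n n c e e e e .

Parse trees for n n n c e e e e:
  [Item [Stmt n [Item [Stmt n [Item [Stmt n [Item c [Node e]]] e]] e]] e]
  [Item [Stmt n [Item [Stmt n [Item [Stmt n [Item [Stmt c] e]] e]] e]] e]

2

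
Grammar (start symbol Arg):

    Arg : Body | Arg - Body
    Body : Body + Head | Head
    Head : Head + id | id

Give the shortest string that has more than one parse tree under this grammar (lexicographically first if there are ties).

length 1: no string has ≥2 trees
length 3: id + id has 2 parse trees

Two derivations of id + id:
  Arg ⇒ Body ⇒ Body + Head ⇒ Head + Head ⇒ id + Head ⇒ id + id
  Arg ⇒ Body ⇒ Head ⇒ Head + id ⇒ id + id

id + id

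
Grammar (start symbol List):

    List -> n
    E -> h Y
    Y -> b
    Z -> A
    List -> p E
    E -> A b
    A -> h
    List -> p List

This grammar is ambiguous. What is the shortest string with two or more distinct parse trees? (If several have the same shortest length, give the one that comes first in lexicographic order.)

length 1: no string has ≥2 trees
length 2: no string has ≥2 trees
length 3: p h b has 2 parse trees

Two derivations of p h b:
  List ⇒ p E ⇒ p h Y ⇒ p h b
  List ⇒ p E ⇒ p A b ⇒ p h b

p h b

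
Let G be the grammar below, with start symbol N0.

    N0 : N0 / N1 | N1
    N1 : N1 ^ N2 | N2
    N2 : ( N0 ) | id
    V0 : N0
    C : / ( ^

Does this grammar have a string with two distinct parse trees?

Only N0, N1, N2 are reachable from N0; ignoring the rest: This is a standard precedence ladder (N0 over N1 over N2), with each level left-recursive on its own operator ('/' at N0, '^' at N1). That structure is LR(1), hence unambiguous.

Unambiguous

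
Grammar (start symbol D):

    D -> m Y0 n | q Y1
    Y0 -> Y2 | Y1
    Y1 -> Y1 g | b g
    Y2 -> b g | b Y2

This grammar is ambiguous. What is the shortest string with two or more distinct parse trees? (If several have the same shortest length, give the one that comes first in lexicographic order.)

length 3: no string has ≥2 trees
length 4: m b g n has 2 parse trees

Two derivations of m b g n:
  D ⇒ m Y0 n ⇒ m Y2 n ⇒ m b g n
  D ⇒ m Y0 n ⇒ m Y1 n ⇒ m b g n

m b g n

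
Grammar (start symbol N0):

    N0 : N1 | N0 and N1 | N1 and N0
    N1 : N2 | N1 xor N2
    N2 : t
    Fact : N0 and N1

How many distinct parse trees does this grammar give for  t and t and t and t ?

Parse trees for t and t and t and t:
  [N0 [N0 [N0 [N0 [N1 [N2 t]]] and [N1 [N2 t]]] and [N1 [N2 t]]] and [N1 [N2 t]]]
  [N0 [N0 [N0 [N1 [N2 t]] and [N0 [N1 [N2 t]]]] and [N1 [N2 t]]] and [N1 [N2 t]]]
  [N0 [N0 [N1 [N2 t]] and [N0 [N0 [N1 [N2 t]]] and [N1 [N2 t]]]] and [N1 [N2 t]]]
  [N0 [N0 [N1 [N2 t]] and [N0 [N1 [N2 t]] and [N0 [N1 [N2 t]]]]] and [N1 [N2 t]]]
  [N0 [N1 [N2 t]] and [N0 [N0 [N0 [N1 [N2 t]]] and [N1 [N2 t]]] and [N1 [N2 t]]]]
  [N0 [N1 [N2 t]] and [N0 [N0 [N1 [N2 t]] and [N0 [N1 [N2 t]]]] and [N1 [N2 t]]]]
  [N0 [N1 [N2 t]] and [N0 [N1 [N2 t]] and [N0 [N0 [N1 [N2 t]]] and [N1 [N2 t]]]]]
  [N0 [N1 [N2 t]] and [N0 [N1 [N2 t]] and [N0 [N1 [N2 t]] and [N0 [N1 [N2 t]]]]]]

8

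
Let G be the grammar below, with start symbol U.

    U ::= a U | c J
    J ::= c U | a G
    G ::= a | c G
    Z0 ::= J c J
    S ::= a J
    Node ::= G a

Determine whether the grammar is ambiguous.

Unambiguous

Only U, J, G are reachable from U; ignoring the rest: The reachable rules are right-linear with at most one rule per (nonterminal, next-terminal) pair. Each input token forces the next rule, so parsing is deterministic.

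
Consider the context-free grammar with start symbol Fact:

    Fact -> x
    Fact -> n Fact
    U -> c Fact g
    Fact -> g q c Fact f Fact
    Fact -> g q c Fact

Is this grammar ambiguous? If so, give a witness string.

Witness: g q c g q c x f x

Derivation 1: Fact ⇒ g q c Fact f Fact ⇒ g q c g q c Fact f Fact ⇒ g q c g q c x f Fact ⇒ g q c g q c x f x
Derivation 2: Fact ⇒ g q c Fact ⇒ g q c g q c Fact f Fact ⇒ g q c g q c x f Fact ⇒ g q c g q c x f x

Two distinct leftmost derivations for the same string.

Ambiguous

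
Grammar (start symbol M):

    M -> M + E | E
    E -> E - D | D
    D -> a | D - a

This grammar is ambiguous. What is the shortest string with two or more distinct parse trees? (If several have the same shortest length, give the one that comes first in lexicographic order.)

length 1: no string has ≥2 trees
length 3: a - a has 2 parse trees

Two derivations of a - a:
  M ⇒ E ⇒ E - D ⇒ D - D ⇒ a - D ⇒ a - a
  M ⇒ E ⇒ D ⇒ D - a ⇒ a - a

a - a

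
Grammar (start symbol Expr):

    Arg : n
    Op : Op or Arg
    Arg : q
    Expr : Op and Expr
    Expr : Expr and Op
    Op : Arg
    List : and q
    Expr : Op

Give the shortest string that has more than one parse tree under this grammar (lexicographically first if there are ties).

length 1: no string has ≥2 trees
length 3: n and n has 2 parse trees

Two derivations of n and n:
  Expr ⇒ Op and Expr ⇒ Arg and Expr ⇒ n and Expr ⇒ n and Op ⇒ n and Arg ⇒ n and n
  Expr ⇒ Expr and Op ⇒ Op and Op ⇒ Arg and Op ⇒ n and Op ⇒ n and Arg ⇒ n and n

n and n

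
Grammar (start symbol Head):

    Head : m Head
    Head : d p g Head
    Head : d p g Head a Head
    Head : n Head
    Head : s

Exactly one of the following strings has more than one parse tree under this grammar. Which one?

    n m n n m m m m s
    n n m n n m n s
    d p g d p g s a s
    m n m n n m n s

n m n n m m m m s: 1 tree
n n m n n m n s: 1 tree
d p g d p g s a s: 2 trees
m n m n n m n s: 1 tree

d p g d p g s a s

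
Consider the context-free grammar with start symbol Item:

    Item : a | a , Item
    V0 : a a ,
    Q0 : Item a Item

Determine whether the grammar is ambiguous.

Unambiguous

(V0, Q0 are unreachable from Item, so their rules don't affect L(Item).) Right-recursive list with a separator: after each atom, whether the separator follows determines the rule. One parse per string.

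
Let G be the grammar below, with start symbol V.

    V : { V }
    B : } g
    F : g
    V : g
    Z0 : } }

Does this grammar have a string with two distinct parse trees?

Unambiguous

(Z0, F, B are unreachable from V, so their rules don't affect L(V).) L(V) is { openⁿ atom closeⁿ : n ≥ 0 }. The bracket depth fixes n, and the derivation is forced at every step.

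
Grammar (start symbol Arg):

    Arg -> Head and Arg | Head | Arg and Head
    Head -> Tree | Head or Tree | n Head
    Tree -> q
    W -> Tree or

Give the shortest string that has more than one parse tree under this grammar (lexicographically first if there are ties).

length 1: no string has ≥2 trees
length 2: no string has ≥2 trees
length 3: q and q has 2 parse trees

Two derivations of q and q:
  Arg ⇒ Head and Arg ⇒ Tree and Arg ⇒ q and Arg ⇒ q and Head ⇒ q and Tree ⇒ q and q
  Arg ⇒ Arg and Head ⇒ Head and Head ⇒ Tree and Head ⇒ q and Head ⇒ q and Tree ⇒ q and q

q and q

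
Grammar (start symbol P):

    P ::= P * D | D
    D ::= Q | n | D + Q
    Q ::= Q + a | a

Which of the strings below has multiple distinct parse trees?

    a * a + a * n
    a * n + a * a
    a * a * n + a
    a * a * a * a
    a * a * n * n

a * a + a * n

a * a + a * n: 2 trees
a * n + a * a: 1 tree
a * a * n + a: 1 tree
a * a * a * a: 1 tree
a * a * n * n: 1 tree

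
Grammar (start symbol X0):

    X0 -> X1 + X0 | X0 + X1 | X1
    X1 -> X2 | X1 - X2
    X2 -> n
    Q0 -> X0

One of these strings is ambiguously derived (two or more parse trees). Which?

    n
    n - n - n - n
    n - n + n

n: 1 tree
n - n - n - n: 1 tree
n - n + n: 2 trees

n - n + n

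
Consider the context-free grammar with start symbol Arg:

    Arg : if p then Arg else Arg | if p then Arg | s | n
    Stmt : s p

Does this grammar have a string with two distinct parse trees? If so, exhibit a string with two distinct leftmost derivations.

Ambiguous

Witness: if p then if p then n else n

Derivation 1: Arg ⇒ if p then Arg else Arg ⇒ if p then if p then Arg else Arg ⇒ if p then if p then n else Arg ⇒ if p then if p then n else n
Derivation 2: Arg ⇒ if p then Arg ⇒ if p then if p then Arg else Arg ⇒ if p then if p then n else Arg ⇒ if p then if p then n else n

Two distinct leftmost derivations for the same string.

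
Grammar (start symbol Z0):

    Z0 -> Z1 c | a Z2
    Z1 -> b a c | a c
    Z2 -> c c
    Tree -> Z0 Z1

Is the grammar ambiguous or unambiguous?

Witness: a c c

Derivation 1: Z0 ⇒ Z1 c ⇒ a c c
Derivation 2: Z0 ⇒ a Z2 ⇒ a c c

Two distinct leftmost derivations for the same string.

Ambiguous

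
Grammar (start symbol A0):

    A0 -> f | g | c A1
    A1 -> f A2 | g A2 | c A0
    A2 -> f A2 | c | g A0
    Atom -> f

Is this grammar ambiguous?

Unambiguous

(Atom is unreachable from A0, so its rules don't affect L(A0).) Each reachable nonterminal has at most one production per leading terminal, and all productions are right-linear; the derivation is determined token-by-token.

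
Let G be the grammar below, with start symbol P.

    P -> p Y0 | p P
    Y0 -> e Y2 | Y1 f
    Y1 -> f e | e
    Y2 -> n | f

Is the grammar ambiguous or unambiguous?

Witness: p e f

Derivation 1: P ⇒ p Y0 ⇒ p e Y2 ⇒ p e f
Derivation 2: P ⇒ p Y0 ⇒ p Y1 f ⇒ p e f

Two distinct leftmost derivations for the same string.

Ambiguous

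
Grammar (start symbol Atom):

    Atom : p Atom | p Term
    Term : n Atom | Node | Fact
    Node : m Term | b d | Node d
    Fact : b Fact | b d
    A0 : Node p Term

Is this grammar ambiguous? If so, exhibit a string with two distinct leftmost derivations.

Witness: p b d

Derivation 1: Atom ⇒ p Term ⇒ p Node ⇒ p b d
Derivation 2: Atom ⇒ p Term ⇒ p Fact ⇒ p b d

Two distinct leftmost derivations for the same string.

Ambiguous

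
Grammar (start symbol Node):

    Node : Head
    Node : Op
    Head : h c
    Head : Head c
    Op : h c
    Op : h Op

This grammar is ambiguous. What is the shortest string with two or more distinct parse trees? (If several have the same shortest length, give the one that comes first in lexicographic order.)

h c

length 2: h c has 2 parse trees

Two derivations of h c:
  Node ⇒ Head ⇒ h c
  Node ⇒ Op ⇒ h c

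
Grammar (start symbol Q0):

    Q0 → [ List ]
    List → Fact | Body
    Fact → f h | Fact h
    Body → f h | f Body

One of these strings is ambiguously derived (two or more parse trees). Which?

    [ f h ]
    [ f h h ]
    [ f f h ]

[ f h ]

[ f h ]: 2 trees
[ f h h ]: 1 tree
[ f f h ]: 1 tree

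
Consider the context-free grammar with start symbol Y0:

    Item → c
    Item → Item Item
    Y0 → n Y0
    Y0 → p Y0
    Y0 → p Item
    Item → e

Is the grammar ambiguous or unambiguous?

Ambiguous

Witness: p c c c

Derivation 1: Y0 ⇒ p Item ⇒ p Item Item ⇒ p c Item ⇒ p c Item Item ⇒ p c c Item ⇒ p c c c
Derivation 2: Y0 ⇒ p Item ⇒ p Item Item ⇒ p Item Item Item ⇒ p c Item Item ⇒ p c c Item ⇒ p c c c

Two distinct leftmost derivations for the same string.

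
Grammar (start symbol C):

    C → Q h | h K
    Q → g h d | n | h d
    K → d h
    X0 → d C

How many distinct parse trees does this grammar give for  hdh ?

2

Parse trees for hdh:
  [C [Q h d] h]
  [C h [K d h]]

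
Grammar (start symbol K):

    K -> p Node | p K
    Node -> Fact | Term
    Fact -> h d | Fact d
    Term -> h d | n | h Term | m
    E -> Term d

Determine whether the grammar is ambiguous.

Ambiguous

Witness: p h d

Derivation 1: K ⇒ p Node ⇒ p Fact ⇒ p h d
Derivation 2: K ⇒ p Node ⇒ p Term ⇒ p h d

Two distinct leftmost derivations for the same string.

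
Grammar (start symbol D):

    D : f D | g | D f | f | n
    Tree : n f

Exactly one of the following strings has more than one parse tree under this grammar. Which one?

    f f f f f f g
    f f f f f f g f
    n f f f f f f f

f f f f f f g f

f f f f f f g: 1 tree
f f f f f f g f: 7 trees
n f f f f f f f: 1 tree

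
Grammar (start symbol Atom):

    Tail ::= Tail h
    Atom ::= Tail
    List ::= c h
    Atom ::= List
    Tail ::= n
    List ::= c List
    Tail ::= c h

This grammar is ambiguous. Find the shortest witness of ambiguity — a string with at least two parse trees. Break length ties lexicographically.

c h

length 1: no string has ≥2 trees
length 2: c h has 2 parse trees

Two derivations of c h:
  Atom ⇒ Tail ⇒ c h
  Atom ⇒ List ⇒ c h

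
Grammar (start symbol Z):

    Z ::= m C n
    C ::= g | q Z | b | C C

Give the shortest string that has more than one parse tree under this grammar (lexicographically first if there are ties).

m b b b n

length 3: no string has ≥2 trees
length 4: no string has ≥2 trees
length 5: m b b b n has 2 parse trees

Two derivations of m b b b n:
  Z ⇒ m C n ⇒ m C C n ⇒ m b C n ⇒ m b C C n ⇒ m b b C n ⇒ m b b b n
  Z ⇒ m C n ⇒ m C C n ⇒ m C C C n ⇒ m b C C n ⇒ m b b C n ⇒ m b b b n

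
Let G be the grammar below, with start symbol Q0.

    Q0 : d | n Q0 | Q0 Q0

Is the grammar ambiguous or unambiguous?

Ambiguous

Witness: d d d

Derivation 1: Q0 ⇒ Q0 Q0 ⇒ d Q0 ⇒ d Q0 Q0 ⇒ d d Q0 ⇒ d d d
Derivation 2: Q0 ⇒ Q0 Q0 ⇒ Q0 Q0 Q0 ⇒ d Q0 Q0 ⇒ d d Q0 ⇒ d d d

Two distinct leftmost derivations for the same string.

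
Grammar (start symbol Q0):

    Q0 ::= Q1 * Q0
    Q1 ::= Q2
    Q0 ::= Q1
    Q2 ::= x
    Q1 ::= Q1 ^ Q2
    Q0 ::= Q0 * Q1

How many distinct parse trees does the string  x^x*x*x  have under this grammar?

Parse trees for x^x*x*x:
  [Q0 [Q1 [Q1 [Q2 x]] ^ [Q2 x]] * [Q0 [Q1 [Q2 x]] * [Q0 [Q1 [Q2 x]]]]]
  [Q0 [Q1 [Q1 [Q2 x]] ^ [Q2 x]] * [Q0 [Q0 [Q1 [Q2 x]]] * [Q1 [Q2 x]]]]
  [Q0 [Q0 [Q1 [Q1 [Q2 x]] ^ [Q2 x]] * [Q0 [Q1 [Q2 x]]]] * [Q1 [Q2 x]]]
  [Q0 [Q0 [Q0 [Q1 [Q1 [Q2 x]] ^ [Q2 x]]] * [Q1 [Q2 x]]] * [Q1 [Q2 x]]]

4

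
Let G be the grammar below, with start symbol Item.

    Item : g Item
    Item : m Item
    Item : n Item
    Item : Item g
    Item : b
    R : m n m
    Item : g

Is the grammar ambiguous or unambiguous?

Witness: g g

Derivation 1: Item ⇒ g Item ⇒ g g
Derivation 2: Item ⇒ Item g ⇒ g g

Two distinct leftmost derivations for the same string.

Ambiguous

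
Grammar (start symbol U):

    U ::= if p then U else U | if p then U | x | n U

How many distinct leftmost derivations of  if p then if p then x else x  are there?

2

Parse trees for if p then if p then x else x:
  [U if p then [U if p then [U x]] else [U x]]
  [U if p then [U if p then [U x] else [U x]]]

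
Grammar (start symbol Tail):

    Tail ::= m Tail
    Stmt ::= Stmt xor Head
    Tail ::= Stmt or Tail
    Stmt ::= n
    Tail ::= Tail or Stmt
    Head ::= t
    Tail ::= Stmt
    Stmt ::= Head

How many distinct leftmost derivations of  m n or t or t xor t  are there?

Parse trees for m n or t or t xor t:
  [Tail m [Tail [Stmt n] or [Tail [Stmt [Head t]] or [Tail [Stmt [Stmt [Head t]] xor [Head t]]]]]]
  [Tail m [Tail [Stmt n] or [Tail [Tail [Stmt [Head t]]] or [Stmt [Stmt [Head t]] xor [Head t]]]]]
  [Tail m [Tail [Tail [Stmt n] or [Tail [Stmt [Head t]]]] or [Stmt [Stmt [Head t]] xor [Head t]]]]
  [Tail m [Tail [Tail [Tail [Stmt n]] or [Stmt [Head t]]] or [Stmt [Stmt [Head t]] xor [Head t]]]]
  [Tail [Tail m [Tail [Stmt n] or [Tail [Stmt [Head t]]]]] or [Stmt [Stmt [Head t]] xor [Head t]]]
  [Tail [Tail m [Tail [Tail [Stmt n]] or [Stmt [Head t]]]] or [Stmt [Stmt [Head t]] xor [Head t]]]
  [Tail [Tail [Tail m [Tail [Stmt n]]] or [Stmt [Head t]]] or [Stmt [Stmt [Head t]] xor [Head t]]]

7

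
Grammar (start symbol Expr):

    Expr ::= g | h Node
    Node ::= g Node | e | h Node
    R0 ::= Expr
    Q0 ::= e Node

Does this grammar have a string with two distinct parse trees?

Only Expr, Node are reachable from Expr; ignoring the rest: Restricted to the reachable nonterminals, every rule has the form A → t or A → t B, and no two rules for the same A share a first terminal. The grammar encodes a DFA — one run per string.

Unambiguous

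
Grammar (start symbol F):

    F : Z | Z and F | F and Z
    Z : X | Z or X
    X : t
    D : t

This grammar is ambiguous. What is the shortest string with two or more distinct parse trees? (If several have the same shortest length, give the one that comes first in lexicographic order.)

t and t

length 1: no string has ≥2 trees
length 3: t and t has 2 parse trees

Two derivations of t and t:
  F ⇒ Z and F ⇒ X and F ⇒ t and F ⇒ t and Z ⇒ t and X ⇒ t and t
  F ⇒ F and Z ⇒ Z and Z ⇒ X and Z ⇒ t and Z ⇒ t and X ⇒ t and t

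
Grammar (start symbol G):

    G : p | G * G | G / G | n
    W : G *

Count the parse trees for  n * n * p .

2

Parse trees for n * n * p:
  [G [G n] * [G [G n] * [G p]]]
  [G [G [G n] * [G n]] * [G p]]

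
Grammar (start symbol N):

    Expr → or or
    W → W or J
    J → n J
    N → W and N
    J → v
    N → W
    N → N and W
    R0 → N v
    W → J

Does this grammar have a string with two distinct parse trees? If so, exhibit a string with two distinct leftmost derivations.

Witness: v and v

Derivation 1: N ⇒ W and N ⇒ J and N ⇒ v and N ⇒ v and W ⇒ v and J ⇒ v and v
Derivation 2: N ⇒ N and W ⇒ W and W ⇒ J and W ⇒ v and W ⇒ v and J ⇒ v and v

Two distinct leftmost derivations for the same string.

Ambiguous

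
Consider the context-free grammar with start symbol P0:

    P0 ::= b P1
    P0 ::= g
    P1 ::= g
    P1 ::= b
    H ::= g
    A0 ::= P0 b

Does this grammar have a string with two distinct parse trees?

Only P0, P1 are reachable from P0; ignoring the rest: The reachable rules are right-linear with at most one rule per (nonterminal, next-terminal) pair. Each input token forces the next rule, so parsing is deterministic.

Unambiguous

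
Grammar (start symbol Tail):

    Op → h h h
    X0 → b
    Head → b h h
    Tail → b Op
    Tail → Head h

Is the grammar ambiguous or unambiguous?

Ambiguous

Witness: b h h h

Derivation 1: Tail ⇒ b Op ⇒ b h h h
Derivation 2: Tail ⇒ Head h ⇒ b h h h

Two distinct leftmost derivations for the same string.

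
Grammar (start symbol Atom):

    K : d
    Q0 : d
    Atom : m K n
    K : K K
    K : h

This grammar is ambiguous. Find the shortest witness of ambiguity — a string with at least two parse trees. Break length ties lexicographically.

m d d d n

length 3: no string has ≥2 trees
length 4: no string has ≥2 trees
length 5: m d d d n has 2 parse trees

Two derivations of m d d d n:
  Atom ⇒ m K n ⇒ m K K n ⇒ m d K n ⇒ m d K K n ⇒ m d d K n ⇒ m d d d n
  Atom ⇒ m K n ⇒ m K K n ⇒ m K K K n ⇒ m d K K n ⇒ m d d K n ⇒ m d d d n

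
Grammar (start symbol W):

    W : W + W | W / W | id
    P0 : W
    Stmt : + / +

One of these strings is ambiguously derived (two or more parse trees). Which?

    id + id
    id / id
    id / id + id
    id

id + id: 1 tree
id / id: 1 tree
id / id + id: 2 trees
id: 1 tree

id / id + id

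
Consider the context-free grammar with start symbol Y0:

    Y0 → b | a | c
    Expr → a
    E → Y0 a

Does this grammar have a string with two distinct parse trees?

(Expr, E are unreachable from Y0, so their rules don't affect L(Y0).) The reachable rules are right-linear with at most one rule per (nonterminal, next-terminal) pair. Each input token forces the next rule, so parsing is deterministic.

Unambiguous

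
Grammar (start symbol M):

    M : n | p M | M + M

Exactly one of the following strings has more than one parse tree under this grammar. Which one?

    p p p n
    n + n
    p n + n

p n + n

p p p n: 1 tree
n + n: 1 tree
p n + n: 2 trees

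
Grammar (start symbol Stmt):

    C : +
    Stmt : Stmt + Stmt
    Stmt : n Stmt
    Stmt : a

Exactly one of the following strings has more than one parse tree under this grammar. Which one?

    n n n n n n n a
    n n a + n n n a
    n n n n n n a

n n n n n n n a: 1 tree
n n a + n n n a: 3 trees
n n n n n n a: 1 tree

n n a + n n n a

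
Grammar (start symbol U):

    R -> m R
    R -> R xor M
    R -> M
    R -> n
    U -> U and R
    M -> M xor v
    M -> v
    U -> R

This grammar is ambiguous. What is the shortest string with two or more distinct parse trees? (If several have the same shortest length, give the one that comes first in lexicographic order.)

length 1: no string has ≥2 trees
length 2: no string has ≥2 trees
length 3: v xor v has 2 parse trees

Two derivations of v xor v:
  U ⇒ R ⇒ R xor M ⇒ M xor M ⇒ v xor M ⇒ v xor v
  U ⇒ R ⇒ M ⇒ M xor v ⇒ v xor v

v xor v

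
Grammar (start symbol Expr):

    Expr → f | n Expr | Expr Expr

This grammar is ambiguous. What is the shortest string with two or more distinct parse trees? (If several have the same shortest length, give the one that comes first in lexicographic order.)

f f f

length 1: no string has ≥2 trees
length 2: no string has ≥2 trees
length 3: f f f has 2 parse trees

Two derivations of f f f:
  Expr ⇒ Expr Expr ⇒ f Expr ⇒ f Expr Expr ⇒ f f Expr ⇒ f f f
  Expr ⇒ Expr Expr ⇒ Expr Expr Expr ⇒ f Expr Expr ⇒ f f Expr ⇒ f f f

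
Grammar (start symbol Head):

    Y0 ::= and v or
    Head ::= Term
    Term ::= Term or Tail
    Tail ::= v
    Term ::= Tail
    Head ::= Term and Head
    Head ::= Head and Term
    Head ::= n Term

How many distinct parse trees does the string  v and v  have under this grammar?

Parse trees for v and v:
  [Head [Term [Tail v]] and [Head [Term [Tail v]]]]
  [Head [Head [Term [Tail v]]] and [Term [Tail v]]]

2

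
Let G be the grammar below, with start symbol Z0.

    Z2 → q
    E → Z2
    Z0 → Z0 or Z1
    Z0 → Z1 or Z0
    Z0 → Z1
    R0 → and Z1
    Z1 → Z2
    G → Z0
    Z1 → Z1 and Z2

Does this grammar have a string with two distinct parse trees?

Ambiguous

Witness: q or q

Derivation 1: Z0 ⇒ Z0 or Z1 ⇒ Z1 or Z1 ⇒ Z2 or Z1 ⇒ q or Z1 ⇒ q or Z2 ⇒ q or q
Derivation 2: Z0 ⇒ Z1 or Z0 ⇒ Z2 or Z0 ⇒ q or Z0 ⇒ q or Z1 ⇒ q or Z2 ⇒ q or q

Two distinct leftmost derivations for the same string.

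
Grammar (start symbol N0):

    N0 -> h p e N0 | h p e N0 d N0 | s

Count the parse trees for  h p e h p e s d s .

2

Parse trees for h p e h p e s d s:
  [N0 h p e [N0 h p e [N0 s] d [N0 s]]]
  [N0 h p e [N0 h p e [N0 s]] d [N0 s]]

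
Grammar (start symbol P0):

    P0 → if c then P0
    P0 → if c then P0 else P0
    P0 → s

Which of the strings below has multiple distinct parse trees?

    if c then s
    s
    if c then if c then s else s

if c then if c then s else s

if c then s: 1 tree
s: 1 tree
if c then if c then s else s: 2 trees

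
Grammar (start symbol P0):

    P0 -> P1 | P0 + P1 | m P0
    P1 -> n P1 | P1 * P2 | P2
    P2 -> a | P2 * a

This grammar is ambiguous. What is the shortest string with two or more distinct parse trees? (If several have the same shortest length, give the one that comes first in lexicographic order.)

a * a

length 1: no string has ≥2 trees
length 2: no string has ≥2 trees
length 3: a * a has 2 parse trees

Two derivations of a * a:
  P0 ⇒ P1 ⇒ P1 * P2 ⇒ P2 * P2 ⇒ a * P2 ⇒ a * a
  P0 ⇒ P1 ⇒ P2 ⇒ P2 * a ⇒ a * a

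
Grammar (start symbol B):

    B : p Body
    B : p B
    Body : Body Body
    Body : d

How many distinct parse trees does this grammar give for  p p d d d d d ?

Parse trees for p p d d d d d (showing first 6 of 14):
  [B p [B p [Body [Body d] [Body [Body d] [Body [Body d] [Body [Body d] [Body d]]]]]]]
  [B p [B p [Body [Body d] [Body [Body d] [Body [Body [Body d] [Body d]] [Body d]]]]]]
  [B p [B p [Body [Body d] [Body [Body [Body d] [Body d]] [Body [Body d] [Body d]]]]]]
  [B p [B p [Body [Body d] [Body [Body [Body d] [Body [Body d] [Body d]]] [Body d]]]]]
  [B p [B p [Body [Body d] [Body [Body [Body [Body d] [Body d]] [Body d]] [Body d]]]]]
  [B p [B p [Body [Body [Body d] [Body d]] [Body [Body d] [Body [Body d] [Body d]]]]]]

14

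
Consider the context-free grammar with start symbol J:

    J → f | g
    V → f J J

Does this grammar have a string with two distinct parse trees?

Unambiguous

(V is unreachable from J, so its rules don't affect L(J).) Restricted to the reachable nonterminals, every rule has the form A → t or A → t B, and no two rules for the same A share a first terminal. The grammar encodes a DFA — one run per string.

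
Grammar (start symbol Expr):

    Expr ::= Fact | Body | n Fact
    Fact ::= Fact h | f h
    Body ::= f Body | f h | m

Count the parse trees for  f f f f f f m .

Parse trees for f f f f f f m:
  [Expr [Body f [Body f [Body f [Body f [Body f [Body f [Body m]]]]]]]]

1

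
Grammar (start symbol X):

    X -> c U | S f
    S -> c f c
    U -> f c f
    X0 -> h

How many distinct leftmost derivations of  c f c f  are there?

Parse trees for c f c f:
  [X c [U f c f]]
  [X [S c f c] f]

2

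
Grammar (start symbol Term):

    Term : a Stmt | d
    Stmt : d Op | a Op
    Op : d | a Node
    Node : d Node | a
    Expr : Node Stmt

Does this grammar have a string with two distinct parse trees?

(Expr is unreachable from Term, so its rules don't affect L(Term).) Each reachable nonterminal has at most one production per leading terminal, and all productions are right-linear; the derivation is determined token-by-token.

Unambiguous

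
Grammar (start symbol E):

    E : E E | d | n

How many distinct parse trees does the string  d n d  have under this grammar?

2

Parse trees for d n d:
  [E [E d] [E [E n] [E d]]]
  [E [E [E d] [E n]] [E d]]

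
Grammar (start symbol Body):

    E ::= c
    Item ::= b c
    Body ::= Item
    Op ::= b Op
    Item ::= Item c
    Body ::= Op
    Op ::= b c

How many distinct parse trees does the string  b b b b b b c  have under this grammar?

1

Parse trees for b b b b b b c:
  [Body [Op b [Op b [Op b [Op b [Op b [Op b c]]]]]]]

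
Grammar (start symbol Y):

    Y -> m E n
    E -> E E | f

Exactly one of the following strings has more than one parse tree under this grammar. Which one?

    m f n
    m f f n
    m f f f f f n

m f f f f f n

m f n: 1 tree
m f f n: 1 tree
m f f f f f n: 14 trees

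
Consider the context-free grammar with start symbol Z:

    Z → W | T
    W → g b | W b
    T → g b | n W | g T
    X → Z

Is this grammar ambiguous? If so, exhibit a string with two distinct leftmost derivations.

Witness: g b

Derivation 1: Z ⇒ W ⇒ g b
Derivation 2: Z ⇒ T ⇒ g b

Two distinct leftmost derivations for the same string.

Ambiguous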